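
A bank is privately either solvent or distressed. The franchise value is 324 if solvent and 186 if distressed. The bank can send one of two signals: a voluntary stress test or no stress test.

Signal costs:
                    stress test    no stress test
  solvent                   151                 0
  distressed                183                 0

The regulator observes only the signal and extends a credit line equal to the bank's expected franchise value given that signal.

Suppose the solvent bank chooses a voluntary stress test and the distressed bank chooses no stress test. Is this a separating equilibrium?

No

If types separate, stress test earns payment 324 and no stress test earns 186.
Solvent: stress test gives 324 − 151 = 173; no stress test gives 186 − 0 = 186. Would deviate. ✗
Distressed: no stress test gives 186 − 0 = 186; stress test gives 324 − 183 = 141. No deviation. ✓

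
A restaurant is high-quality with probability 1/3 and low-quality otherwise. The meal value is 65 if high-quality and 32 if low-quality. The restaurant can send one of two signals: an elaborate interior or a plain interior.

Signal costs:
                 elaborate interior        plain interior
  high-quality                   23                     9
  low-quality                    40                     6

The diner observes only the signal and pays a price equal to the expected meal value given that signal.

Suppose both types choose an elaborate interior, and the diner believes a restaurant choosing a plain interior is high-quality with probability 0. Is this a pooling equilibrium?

On the equilibrium path (elaborate interior) the diner holds the prior 1/3 and pays 1/3·65 + 2/3·32 = 43. Off-path (plain interior) belief 0 gives 0·65 + 1·32 = 32.
High-quality: elaborate interior gives 43 − 23 = 20; plain interior gives 32 − 9 = 23. Deviates. ✗
Low-quality: elaborate interior gives 43 − 40 = 3; plain interior gives 32 − 6 = 26. Deviates. ✗

No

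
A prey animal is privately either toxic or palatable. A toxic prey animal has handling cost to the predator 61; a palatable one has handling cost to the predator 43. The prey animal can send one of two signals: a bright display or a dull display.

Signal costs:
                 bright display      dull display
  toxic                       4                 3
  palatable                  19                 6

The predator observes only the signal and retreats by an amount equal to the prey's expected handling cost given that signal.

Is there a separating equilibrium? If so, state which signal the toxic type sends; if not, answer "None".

None

Try toxic → bright display, palatable → dull display:
  Under separation the predator infers type exactly: bright display → toxic (pays 61), dull display → palatable (pays 43).
  Toxic: bright display gives 61 − 4 = 57; dull display gives 43 − 3 = 40. No deviation. ✓
  Palatable: dull display gives 43 − 6 = 37; bright display gives 61 − 19 = 42. Would deviate. ✗
Try toxic → dull display, palatable → bright display:
  Under separation the predator infers type exactly: dull display → toxic (pays 61), bright display → palatable (pays 43).
  Toxic: dull display gives 61 − 3 = 58; bright display gives 43 − 4 = 39. No deviation. ✓
  Palatable: bright display gives 43 − 19 = 24; dull display gives 61 − 6 = 55. Would deviate. ✗
Neither assignment is incentive-compatible.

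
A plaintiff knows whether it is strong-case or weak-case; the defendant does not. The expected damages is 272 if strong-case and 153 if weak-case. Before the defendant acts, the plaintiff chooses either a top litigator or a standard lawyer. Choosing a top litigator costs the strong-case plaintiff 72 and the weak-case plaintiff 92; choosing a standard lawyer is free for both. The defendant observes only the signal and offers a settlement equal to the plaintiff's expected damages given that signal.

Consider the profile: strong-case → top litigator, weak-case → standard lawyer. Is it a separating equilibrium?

If types separate, top litigator earns payment 272 and standard lawyer earns 153.
Strong-case: top litigator gives 272 − 72 = 200; standard lawyer gives 153 − 0 = 153. No deviation. ✓
Weak-case: standard lawyer gives 153 − 0 = 153; top litigator gives 272 − 92 = 180. Would deviate. ✗

No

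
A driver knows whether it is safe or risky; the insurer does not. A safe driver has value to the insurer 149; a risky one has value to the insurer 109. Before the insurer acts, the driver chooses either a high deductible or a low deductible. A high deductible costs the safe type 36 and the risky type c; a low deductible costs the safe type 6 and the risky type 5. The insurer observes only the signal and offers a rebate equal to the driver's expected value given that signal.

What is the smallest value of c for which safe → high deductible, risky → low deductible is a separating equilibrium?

45

Under separation: high deductible → safe (pays 149); low deductible → risky (pays 109).
Safe: 149 − 36 = 113 ≥ 109 − 6 = 103. Holds regardless of c. ✓
Risky: 109 − 5 ≥ 149 − c, so c ≥ 149 − 104 = 45.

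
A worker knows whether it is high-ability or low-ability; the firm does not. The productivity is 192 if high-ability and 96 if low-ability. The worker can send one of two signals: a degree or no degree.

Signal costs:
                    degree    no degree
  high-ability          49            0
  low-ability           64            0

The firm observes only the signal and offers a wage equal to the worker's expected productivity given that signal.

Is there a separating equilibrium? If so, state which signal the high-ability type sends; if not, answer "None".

Try high-ability → degree, low-ability → no degree:
  Under separation the firm infers type exactly: degree → high-ability (pays 192), no degree → low-ability (pays 96).
  High-ability: degree gives 192 − 49 = 143; no degree gives 96 − 0 = 96. No deviation. ✓
  Low-ability: no degree gives 96 − 0 = 96; degree gives 192 − 64 = 128. Would deviate. ✗
Try high-ability → no degree, low-ability → degree:
  Under separation the firm infers type exactly: no degree → high-ability (pays 192), degree → low-ability (pays 96).
  High-ability: no degree gives 192 − 0 = 192; degree gives 96 − 49 = 47. No deviation. ✓
  Low-ability: degree gives 96 − 64 = 32; no degree gives 192 − 0 = 192. Would deviate. ✗
Neither assignment is incentive-compatible.

None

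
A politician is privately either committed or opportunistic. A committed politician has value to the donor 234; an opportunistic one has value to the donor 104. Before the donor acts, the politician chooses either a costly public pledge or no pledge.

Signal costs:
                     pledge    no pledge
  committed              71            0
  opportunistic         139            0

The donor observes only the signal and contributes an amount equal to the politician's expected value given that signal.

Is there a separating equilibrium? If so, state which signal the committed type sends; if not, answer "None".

pledge

Try committed → pledge, opportunistic → no pledge:
  Under separation the donor infers type exactly: pledge → committed (pays 234), no pledge → opportunistic (pays 104).
  Committed: pledge gives 234 − 71 = 163; no pledge gives 104 − 0 = 104. No deviation. ✓
  Opportunistic: no pledge gives 104 − 0 = 104; pledge gives 234 − 139 = 95. No deviation. ✓
Both hold — the committed type sends pledge.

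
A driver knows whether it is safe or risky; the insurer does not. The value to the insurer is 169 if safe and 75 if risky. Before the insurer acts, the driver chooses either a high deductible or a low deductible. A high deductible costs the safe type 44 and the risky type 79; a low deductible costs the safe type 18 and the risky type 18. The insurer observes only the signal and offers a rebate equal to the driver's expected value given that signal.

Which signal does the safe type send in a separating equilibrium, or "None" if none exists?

None

Try safe → high deductible, risky → low deductible:
  Under separation the insurer infers type exactly: high deductible → safe (pays 169), low deductible → risky (pays 75).
  Safe: high deductible gives 169 − 44 = 125; low deductible gives 75 − 18 = 57. No deviation. ✓
  Risky: low deductible gives 75 − 18 = 57; high deductible gives 169 − 79 = 90. Would deviate. ✗
Try safe → low deductible, risky → high deductible:
  Under separation the insurer infers type exactly: low deductible → safe (pays 169), high deductible → risky (pays 75).
  Safe: low deductible gives 169 − 18 = 151; high deductible gives 75 − 44 = 31. No deviation. ✓
  Risky: high deductible gives 75 − 79 = -4; low deductible gives 169 − 18 = 151. Would deviate. ✗
Neither assignment is incentive-compatible.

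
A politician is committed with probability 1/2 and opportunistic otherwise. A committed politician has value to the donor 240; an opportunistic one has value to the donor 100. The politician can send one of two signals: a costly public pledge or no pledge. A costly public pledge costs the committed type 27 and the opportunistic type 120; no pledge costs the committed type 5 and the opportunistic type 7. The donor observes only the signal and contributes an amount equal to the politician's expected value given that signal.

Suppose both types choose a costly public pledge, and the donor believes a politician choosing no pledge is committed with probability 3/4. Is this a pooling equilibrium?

No

On the equilibrium path (pledge) the donor holds the prior 1/2 and pays 1/2·240 + 1/2·100 = 170. Off-path (no pledge) belief 3/4 gives 3/4·240 + 1/4·100 = 205.
Committed: pledge gives 170 − 27 = 143; no pledge gives 205 − 5 = 200. Deviates. ✗
Opportunistic: pledge gives 170 − 120 = 50; no pledge gives 205 − 7 = 198. Deviates. ✗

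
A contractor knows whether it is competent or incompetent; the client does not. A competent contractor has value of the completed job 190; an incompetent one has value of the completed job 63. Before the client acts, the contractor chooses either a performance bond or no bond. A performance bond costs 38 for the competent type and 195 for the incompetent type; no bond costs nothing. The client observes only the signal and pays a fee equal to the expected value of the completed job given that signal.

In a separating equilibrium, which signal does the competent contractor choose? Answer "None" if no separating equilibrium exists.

Try competent → bond, incompetent → no bond:
  If types separate, bond earns payment 190 and no bond earns 63.
  Competent: bond gives 190 − 38 = 152; no bond gives 63 − 0 = 63. No deviation. ✓
  Incompetent: no bond gives 63 − 0 = 63; bond gives 190 − 195 = -5. No deviation. ✓
Both hold — the competent type sends bond.

bond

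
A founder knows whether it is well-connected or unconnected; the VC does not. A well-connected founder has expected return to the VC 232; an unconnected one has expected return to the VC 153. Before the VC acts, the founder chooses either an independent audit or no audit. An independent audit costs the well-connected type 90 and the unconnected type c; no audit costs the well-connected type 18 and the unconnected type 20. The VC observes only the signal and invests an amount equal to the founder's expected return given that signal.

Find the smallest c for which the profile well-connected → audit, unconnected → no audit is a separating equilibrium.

Under separation: audit → well-connected (pays 232); no audit → unconnected (pays 153).
Well-connected: 232 − 90 = 142 ≥ 153 − 18 = 135. Holds regardless of c. ✓
Unconnected: 153 − 20 ≥ 232 − c, so c ≥ 232 − 133 = 99.

99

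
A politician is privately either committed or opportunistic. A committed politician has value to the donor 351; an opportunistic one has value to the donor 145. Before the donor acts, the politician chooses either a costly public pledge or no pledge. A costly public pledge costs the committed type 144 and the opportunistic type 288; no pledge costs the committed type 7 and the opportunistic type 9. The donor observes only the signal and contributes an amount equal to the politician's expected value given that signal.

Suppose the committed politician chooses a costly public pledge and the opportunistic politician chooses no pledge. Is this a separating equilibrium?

If types separate, pledge earns payment 351 and no pledge earns 145.
Committed: pledge gives 351 − 144 = 207; no pledge gives 145 − 7 = 138. No deviation. ✓
Opportunistic: no pledge gives 145 − 9 = 136; pledge gives 351 − 288 = 63. No deviation. ✓
Both incentive constraints hold.

Yes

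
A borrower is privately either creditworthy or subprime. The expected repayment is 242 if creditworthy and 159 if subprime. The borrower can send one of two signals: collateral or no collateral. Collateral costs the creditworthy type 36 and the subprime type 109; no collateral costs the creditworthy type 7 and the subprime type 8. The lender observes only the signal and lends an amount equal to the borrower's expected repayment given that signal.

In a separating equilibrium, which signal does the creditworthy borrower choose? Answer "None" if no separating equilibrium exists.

Try creditworthy → collateral, subprime → no collateral:
  Under separation the lender infers type exactly: collateral → creditworthy (pays 242), no collateral → subprime (pays 159).
  Creditworthy: collateral gives 242 − 36 = 206; no collateral gives 159 − 7 = 152. No deviation. ✓
  Subprime: no collateral gives 159 − 8 = 151; collateral gives 242 − 109 = 133. No deviation. ✓
Both hold — the creditworthy type sends collateral.

collateral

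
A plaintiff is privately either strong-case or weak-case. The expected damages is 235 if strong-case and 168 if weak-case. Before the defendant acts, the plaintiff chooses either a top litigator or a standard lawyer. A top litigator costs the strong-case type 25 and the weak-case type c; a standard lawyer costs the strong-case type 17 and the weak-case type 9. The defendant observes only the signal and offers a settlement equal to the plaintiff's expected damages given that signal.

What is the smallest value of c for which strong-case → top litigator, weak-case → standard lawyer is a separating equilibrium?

Under separation: top litigator → strong-case (pays 235); standard lawyer → weak-case (pays 168).
Strong-case: 235 − 25 = 210 ≥ 168 − 17 = 151. Holds regardless of c. ✓
Weak-case: 168 − 9 ≥ 235 − c, so c ≥ 235 − 159 = 76.

76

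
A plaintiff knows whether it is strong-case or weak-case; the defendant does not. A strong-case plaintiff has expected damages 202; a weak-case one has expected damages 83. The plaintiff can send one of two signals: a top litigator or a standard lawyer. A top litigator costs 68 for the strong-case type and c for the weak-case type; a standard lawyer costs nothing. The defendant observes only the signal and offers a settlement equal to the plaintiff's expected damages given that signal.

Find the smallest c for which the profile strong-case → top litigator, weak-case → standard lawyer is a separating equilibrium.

Under separation: top litigator → strong-case (pays 202); standard lawyer → weak-case (pays 83).
Strong-case: 202 − 68 = 134 ≥ 83 − 0 = 83. Holds regardless of c. ✓
Weak-case: 83 − 0 ≥ 202 − c, so c ≥ 202 − 83 = 119.

119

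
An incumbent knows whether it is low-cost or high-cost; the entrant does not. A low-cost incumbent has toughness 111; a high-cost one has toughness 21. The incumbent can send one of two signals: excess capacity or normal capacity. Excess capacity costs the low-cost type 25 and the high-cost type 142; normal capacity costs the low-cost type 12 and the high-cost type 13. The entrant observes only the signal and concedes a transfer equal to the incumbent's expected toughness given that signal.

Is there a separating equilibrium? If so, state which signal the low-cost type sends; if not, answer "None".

Try low-cost → excess capacity, high-cost → normal capacity:
  If types separate, excess capacity earns payment 111 and normal capacity earns 21.
  Low-cost: excess capacity gives 111 − 25 = 86; normal capacity gives 21 − 12 = 9. No deviation. ✓
  High-cost: normal capacity gives 21 − 13 = 8; excess capacity gives 111 − 142 = -31. No deviation. ✓
Both hold — the low-cost type sends excess capacity.

excess capacity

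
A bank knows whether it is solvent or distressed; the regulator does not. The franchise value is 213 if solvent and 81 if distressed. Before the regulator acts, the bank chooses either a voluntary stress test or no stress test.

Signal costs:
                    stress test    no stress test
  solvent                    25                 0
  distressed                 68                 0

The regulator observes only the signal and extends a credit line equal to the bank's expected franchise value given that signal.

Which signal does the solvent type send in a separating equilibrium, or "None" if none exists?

None

Try solvent → stress test, distressed → no stress test:
  Under separation the regulator infers type exactly: stress test → solvent (pays 213), no stress test → distressed (pays 81).
  Solvent: stress test gives 213 − 25 = 188; no stress test gives 81 − 0 = 81. No deviation. ✓
  Distressed: no stress test gives 81 − 0 = 81; stress test gives 213 − 68 = 145. Would deviate. ✗
Try solvent → no stress test, distressed → stress test:
  Under separation the regulator infers type exactly: no stress test → solvent (pays 213), stress test → distressed (pays 81).
  Solvent: no stress test gives 213 − 0 = 213; stress test gives 81 − 25 = 56. No deviation. ✓
  Distressed: stress test gives 81 − 68 = 13; no stress test gives 213 − 0 = 213. Would deviate. ✗
Neither assignment is incentive-compatible.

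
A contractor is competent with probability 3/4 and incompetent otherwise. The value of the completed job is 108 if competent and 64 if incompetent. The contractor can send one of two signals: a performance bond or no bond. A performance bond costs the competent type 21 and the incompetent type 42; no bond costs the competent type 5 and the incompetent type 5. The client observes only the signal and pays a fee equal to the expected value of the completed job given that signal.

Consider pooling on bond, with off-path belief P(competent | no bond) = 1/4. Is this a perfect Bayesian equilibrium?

On the equilibrium path (bond) the client holds the prior 3/4 and pays 3/4·108 + 1/4·64 = 97. Off-path (no bond) belief 1/4 gives 1/4·108 + 3/4·64 = 75.
Competent: bond gives 97 − 21 = 76; no bond gives 75 − 5 = 70. Stays. ✓
Incompetent: bond gives 97 − 42 = 55; no bond gives 75 − 5 = 70. Deviates. ✗

No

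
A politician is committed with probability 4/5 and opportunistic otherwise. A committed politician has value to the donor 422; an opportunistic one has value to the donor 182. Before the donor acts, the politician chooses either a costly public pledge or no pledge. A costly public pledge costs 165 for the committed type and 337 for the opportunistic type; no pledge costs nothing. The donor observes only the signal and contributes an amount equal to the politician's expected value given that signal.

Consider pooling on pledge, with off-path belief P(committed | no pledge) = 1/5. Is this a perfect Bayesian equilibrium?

No

At the pooled signal (pledge) the donor holds the prior 4/5 and pays 4/5·422 + 1/5·182 = 374. Off-path (no pledge) belief 1/5 gives 1/5·422 + 4/5·182 = 230.
Committed: pledge gives 374 − 165 = 209; no pledge gives 230 − 0 = 230. Deviates. ✗
Opportunistic: pledge gives 374 − 337 = 37; no pledge gives 230 − 0 = 230. Deviates. ✗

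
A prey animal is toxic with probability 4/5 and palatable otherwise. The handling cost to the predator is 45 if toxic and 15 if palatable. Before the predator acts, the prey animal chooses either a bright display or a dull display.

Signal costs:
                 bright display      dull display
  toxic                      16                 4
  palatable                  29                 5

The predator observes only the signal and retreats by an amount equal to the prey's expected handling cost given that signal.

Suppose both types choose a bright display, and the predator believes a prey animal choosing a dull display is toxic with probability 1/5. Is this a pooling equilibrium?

No

On the equilibrium path (bright display) the predator holds the prior 4/5 and pays 4/5·45 + 1/5·15 = 39. Off-path (dull display) belief 1/5 gives 1/5·45 + 4/5·15 = 21.
Toxic: bright display gives 39 − 16 = 23; dull display gives 21 − 4 = 17. Stays. ✓
Palatable: bright display gives 39 − 29 = 10; dull display gives 21 − 5 = 16. Deviates. ✗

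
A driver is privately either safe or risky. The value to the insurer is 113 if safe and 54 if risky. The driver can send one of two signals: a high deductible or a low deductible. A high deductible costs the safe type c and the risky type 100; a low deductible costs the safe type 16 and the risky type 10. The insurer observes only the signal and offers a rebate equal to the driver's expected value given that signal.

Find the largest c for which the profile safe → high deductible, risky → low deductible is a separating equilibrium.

75

Under separation: high deductible → safe (pays 113); low deductible → risky (pays 54).
Risky: 54 − 10 = 44 ≥ 113 − 100 = 13. Holds regardless of c. ✓
Safe: 113 − c ≥ 54 − 16, so c ≤ 113 − 38 = 75.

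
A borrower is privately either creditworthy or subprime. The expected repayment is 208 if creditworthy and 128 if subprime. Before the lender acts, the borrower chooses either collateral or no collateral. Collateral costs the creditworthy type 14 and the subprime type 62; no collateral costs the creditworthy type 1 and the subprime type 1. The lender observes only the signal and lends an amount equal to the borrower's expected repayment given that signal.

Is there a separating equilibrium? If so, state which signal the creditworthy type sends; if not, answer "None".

Try creditworthy → collateral, subprime → no collateral:
  If types separate, collateral earns payment 208 and no collateral earns 128.
  Creditworthy: collateral gives 208 − 14 = 194; no collateral gives 128 − 1 = 127. No deviation. ✓
  Subprime: no collateral gives 128 − 1 = 127; collateral gives 208 − 62 = 146. Would deviate. ✗
Try creditworthy → no collateral, subprime → collateral:
  If types separate, no collateral earns payment 208 and collateral earns 128.
  Creditworthy: no collateral gives 208 − 1 = 207; collateral gives 128 − 14 = 114. No deviation. ✓
  Subprime: collateral gives 128 − 62 = 66; no collateral gives 208 − 1 = 207. Would deviate. ✗
Neither assignment is incentive-compatible.

None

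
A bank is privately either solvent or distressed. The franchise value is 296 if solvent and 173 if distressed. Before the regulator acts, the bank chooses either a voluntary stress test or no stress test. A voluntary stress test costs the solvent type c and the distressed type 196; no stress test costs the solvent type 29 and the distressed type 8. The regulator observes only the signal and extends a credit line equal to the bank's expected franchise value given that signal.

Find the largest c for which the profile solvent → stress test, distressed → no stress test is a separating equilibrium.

Under separation: stress test → solvent (pays 296); no stress test → distressed (pays 173).
Distressed: 173 − 8 = 165 ≥ 296 − 196 = 100. Holds regardless of c. ✓
Solvent: 296 − c ≥ 173 − 29, so c ≤ 296 − 144 = 152.

152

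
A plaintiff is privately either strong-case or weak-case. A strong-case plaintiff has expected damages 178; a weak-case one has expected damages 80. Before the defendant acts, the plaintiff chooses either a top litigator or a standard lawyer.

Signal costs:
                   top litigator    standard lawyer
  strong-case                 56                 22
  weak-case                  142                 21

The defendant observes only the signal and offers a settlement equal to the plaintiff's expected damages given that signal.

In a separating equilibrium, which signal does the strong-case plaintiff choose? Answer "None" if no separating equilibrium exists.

top litigator

Try strong-case → top litigator, weak-case → standard lawyer:
  If types separate, top litigator earns payment 178 and standard lawyer earns 80.
  Strong-case: top litigator gives 178 − 56 = 122; standard lawyer gives 80 − 22 = 58. No deviation. ✓
  Weak-case: standard lawyer gives 80 − 21 = 59; top litigator gives 178 − 142 = 36. No deviation. ✓
Both hold — the strong-case type sends top litigator.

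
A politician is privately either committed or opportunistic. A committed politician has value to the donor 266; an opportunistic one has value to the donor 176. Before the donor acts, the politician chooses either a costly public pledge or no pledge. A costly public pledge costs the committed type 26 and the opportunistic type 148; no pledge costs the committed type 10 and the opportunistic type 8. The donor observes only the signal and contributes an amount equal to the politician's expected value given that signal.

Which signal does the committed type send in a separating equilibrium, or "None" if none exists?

pledge

Try committed → pledge, opportunistic → no pledge:
  If types separate, pledge earns payment 266 and no pledge earns 176.
  Committed: pledge gives 266 − 26 = 240; no pledge gives 176 − 10 = 166. No deviation. ✓
  Opportunistic: no pledge gives 176 − 8 = 168; pledge gives 266 − 148 = 118. No deviation. ✓
Both hold — the committed type sends pledge.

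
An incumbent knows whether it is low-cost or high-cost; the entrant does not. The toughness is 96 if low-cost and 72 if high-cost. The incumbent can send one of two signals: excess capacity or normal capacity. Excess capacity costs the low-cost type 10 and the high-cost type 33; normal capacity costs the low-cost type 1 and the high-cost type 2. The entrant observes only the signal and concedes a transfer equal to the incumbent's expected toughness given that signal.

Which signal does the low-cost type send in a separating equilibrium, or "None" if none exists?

Try low-cost → excess capacity, high-cost → normal capacity:
  Under separation the entrant infers type exactly: excess capacity → low-cost (pays 96), normal capacity → high-cost (pays 72).
  Low-cost: excess capacity gives 96 − 10 = 86; normal capacity gives 72 − 1 = 71. No deviation. ✓
  High-cost: normal capacity gives 72 − 2 = 70; excess capacity gives 96 − 33 = 63. No deviation. ✓
Both hold — the low-cost type sends excess capacity.

excess capacity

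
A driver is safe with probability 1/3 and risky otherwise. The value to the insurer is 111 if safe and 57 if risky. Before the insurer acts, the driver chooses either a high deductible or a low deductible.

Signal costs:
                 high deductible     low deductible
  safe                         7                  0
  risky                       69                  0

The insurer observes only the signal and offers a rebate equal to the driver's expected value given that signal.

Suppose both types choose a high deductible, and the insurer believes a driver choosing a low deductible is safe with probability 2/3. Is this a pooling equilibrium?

No

On the equilibrium path (high deductible) the insurer holds the prior 1/3 and pays 1/3·111 + 2/3·57 = 75. Off-path (low deductible) belief 2/3 gives 2/3·111 + 1/3·57 = 93.
Safe: high deductible gives 75 − 7 = 68; low deductible gives 93 − 0 = 93. Deviates. ✗
Risky: high deductible gives 75 − 69 = 6; low deductible gives 93 − 0 = 93. Deviates. ✗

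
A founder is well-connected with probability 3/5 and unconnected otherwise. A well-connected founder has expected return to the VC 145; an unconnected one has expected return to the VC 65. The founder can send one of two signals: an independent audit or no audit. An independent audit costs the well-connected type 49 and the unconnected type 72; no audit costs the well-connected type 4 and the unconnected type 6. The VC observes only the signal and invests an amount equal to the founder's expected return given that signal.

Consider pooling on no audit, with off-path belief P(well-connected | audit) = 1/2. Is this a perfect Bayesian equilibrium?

Yes

At the pooled signal (no audit) the VC holds the prior 3/5 and pays 3/5·145 + 2/5·65 = 113. Off-path (audit) belief 1/2 gives 1/2·145 + 1/2·65 = 105.
Well-connected: no audit gives 113 − 4 = 109; audit gives 105 − 49 = 56. Stays. ✓
Unconnected: no audit gives 113 − 6 = 107; audit gives 105 − 72 = 33. Stays. ✓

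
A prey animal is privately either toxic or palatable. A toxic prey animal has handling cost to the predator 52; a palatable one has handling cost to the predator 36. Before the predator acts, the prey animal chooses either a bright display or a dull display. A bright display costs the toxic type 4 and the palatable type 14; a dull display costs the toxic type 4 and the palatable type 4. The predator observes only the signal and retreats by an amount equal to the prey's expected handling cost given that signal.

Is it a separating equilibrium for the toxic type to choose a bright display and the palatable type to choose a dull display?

If types separate, bright display earns payment 52 and dull display earns 36.
Toxic: bright display gives 52 − 4 = 48; dull display gives 36 − 4 = 32. No deviation. ✓
Palatable: dull display gives 36 − 4 = 32; bright display gives 52 − 14 = 38. Would deviate. ✗

No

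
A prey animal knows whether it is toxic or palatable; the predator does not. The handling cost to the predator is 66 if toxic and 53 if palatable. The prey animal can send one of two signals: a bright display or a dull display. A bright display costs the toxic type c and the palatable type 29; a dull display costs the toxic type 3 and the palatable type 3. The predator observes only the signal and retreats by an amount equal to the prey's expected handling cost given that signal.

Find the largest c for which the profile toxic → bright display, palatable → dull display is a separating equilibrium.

16

Under separation: bright display → toxic (pays 66); dull display → palatable (pays 53).
Palatable: 53 − 3 = 50 ≥ 66 − 29 = 37. Holds regardless of c. ✓
Toxic: 66 − c ≥ 53 − 3, so c ≤ 66 − 50 = 16.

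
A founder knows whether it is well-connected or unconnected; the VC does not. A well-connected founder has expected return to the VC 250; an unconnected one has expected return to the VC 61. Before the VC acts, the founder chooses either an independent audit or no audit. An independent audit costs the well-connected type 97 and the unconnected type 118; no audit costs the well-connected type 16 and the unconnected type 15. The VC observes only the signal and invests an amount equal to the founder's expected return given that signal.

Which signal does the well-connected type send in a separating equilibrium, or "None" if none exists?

Try well-connected → audit, unconnected → no audit:
  Under separation the VC infers type exactly: audit → well-connected (pays 250), no audit → unconnected (pays 61).
  Well-connected: audit gives 250 − 97 = 153; no audit gives 61 − 16 = 45. No deviation. ✓
  Unconnected: no audit gives 61 − 15 = 46; audit gives 250 − 118 = 132. Would deviate. ✗
Try well-connected → no audit, unconnected → audit:
  Under separation the VC infers type exactly: no audit → well-connected (pays 250), audit → unconnected (pays 61).
  Well-connected: no audit gives 250 − 16 = 234; audit gives 61 − 97 = -36. No deviation. ✓
  Unconnected: audit gives 61 − 118 = -57; no audit gives 250 − 15 = 235. Would deviate. ✗
Neither assignment is incentive-compatible.

None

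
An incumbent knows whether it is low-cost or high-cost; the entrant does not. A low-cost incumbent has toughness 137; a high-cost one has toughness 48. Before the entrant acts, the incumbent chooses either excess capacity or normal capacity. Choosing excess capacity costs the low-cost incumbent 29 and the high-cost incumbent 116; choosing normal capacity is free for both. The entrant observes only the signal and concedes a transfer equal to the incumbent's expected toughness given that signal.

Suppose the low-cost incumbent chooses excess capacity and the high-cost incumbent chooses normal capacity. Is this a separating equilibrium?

If types separate, excess capacity earns payment 137 and normal capacity earns 48.
Low-cost: excess capacity gives 137 − 29 = 108; normal capacity gives 48 − 0 = 48. No deviation. ✓
High-cost: normal capacity gives 48 − 0 = 48; excess capacity gives 137 − 116 = 21. No deviation. ✓
Both incentive constraints hold.

Yes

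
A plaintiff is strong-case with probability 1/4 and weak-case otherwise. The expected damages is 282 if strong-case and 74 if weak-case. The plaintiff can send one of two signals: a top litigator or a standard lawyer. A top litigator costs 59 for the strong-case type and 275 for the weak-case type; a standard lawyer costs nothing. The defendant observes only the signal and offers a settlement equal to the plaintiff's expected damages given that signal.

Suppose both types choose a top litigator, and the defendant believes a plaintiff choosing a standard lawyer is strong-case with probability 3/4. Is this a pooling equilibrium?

No

At the pooled signal (top litigator) the defendant holds the prior 1/4 and pays 1/4·282 + 3/4·74 = 126. Off-path (standard lawyer) belief 3/4 gives 3/4·282 + 1/4·74 = 230.
Strong-case: top litigator gives 126 − 59 = 67; standard lawyer gives 230 − 0 = 230. Deviates. ✗
Weak-case: top litigator gives 126 − 275 = -149; standard lawyer gives 230 − 0 = 230. Deviates. ✗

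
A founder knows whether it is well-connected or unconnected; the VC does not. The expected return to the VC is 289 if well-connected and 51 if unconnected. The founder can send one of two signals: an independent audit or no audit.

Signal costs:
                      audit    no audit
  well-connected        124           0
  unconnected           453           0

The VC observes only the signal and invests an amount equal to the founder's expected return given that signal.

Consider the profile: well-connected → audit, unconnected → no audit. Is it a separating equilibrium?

Yes

If types separate, audit earns payment 289 and no audit earns 51.
Well-connected: audit gives 289 − 124 = 165; no audit gives 51 − 0 = 51. No deviation. ✓
Unconnected: no audit gives 51 − 0 = 51; audit gives 289 − 453 = -164. No deviation. ✓
Both incentive constraints hold.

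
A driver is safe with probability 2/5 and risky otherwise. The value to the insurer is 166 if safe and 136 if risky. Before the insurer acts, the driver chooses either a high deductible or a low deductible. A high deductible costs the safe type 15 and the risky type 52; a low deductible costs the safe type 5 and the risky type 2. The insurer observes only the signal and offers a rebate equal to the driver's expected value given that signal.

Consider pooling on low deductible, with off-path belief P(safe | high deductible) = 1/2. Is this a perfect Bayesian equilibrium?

Yes

On the equilibrium path (low deductible) the insurer holds the prior 2/5 and pays 2/5·166 + 3/5·136 = 148. Off-path (high deductible) belief 1/2 gives 1/2·166 + 1/2·136 = 151.
Safe: low deductible gives 148 − 5 = 143; high deductible gives 151 − 15 = 136. Stays. ✓
Risky: low deductible gives 148 − 2 = 146; high deductible gives 151 − 52 = 99. Stays. ✓
Beliefs are Bayes-consistent on-path and both types best-respond.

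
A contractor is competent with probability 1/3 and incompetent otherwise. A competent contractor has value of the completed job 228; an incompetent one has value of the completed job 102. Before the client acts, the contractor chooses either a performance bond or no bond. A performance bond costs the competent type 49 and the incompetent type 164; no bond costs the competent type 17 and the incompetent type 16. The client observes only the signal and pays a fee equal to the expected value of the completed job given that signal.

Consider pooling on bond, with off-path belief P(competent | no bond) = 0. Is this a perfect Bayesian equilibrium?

No

At the pooled signal (bond) the client holds the prior 1/3 and pays 1/3·228 + 2/3·102 = 144. Off-path (no bond) belief 0 gives 0·228 + 1·102 = 102.
Competent: bond gives 144 − 49 = 95; no bond gives 102 − 17 = 85. Stays. ✓
Incompetent: bond gives 144 − 164 = -20; no bond gives 102 − 16 = 86. Deviates. ✗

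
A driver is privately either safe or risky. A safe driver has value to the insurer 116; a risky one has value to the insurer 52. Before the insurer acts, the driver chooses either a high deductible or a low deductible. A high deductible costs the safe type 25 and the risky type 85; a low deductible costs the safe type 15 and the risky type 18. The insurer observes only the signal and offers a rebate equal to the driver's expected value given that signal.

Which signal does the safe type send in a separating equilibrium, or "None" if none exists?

Try safe → high deductible, risky → low deductible:
  If types separate, high deductible earns payment 116 and low deductible earns 52.
  Safe: high deductible gives 116 − 25 = 91; low deductible gives 52 − 15 = 37. No deviation. ✓
  Risky: low deductible gives 52 − 18 = 34; high deductible gives 116 − 85 = 31. No deviation. ✓
Both hold — the safe type sends high deductible.

high deductible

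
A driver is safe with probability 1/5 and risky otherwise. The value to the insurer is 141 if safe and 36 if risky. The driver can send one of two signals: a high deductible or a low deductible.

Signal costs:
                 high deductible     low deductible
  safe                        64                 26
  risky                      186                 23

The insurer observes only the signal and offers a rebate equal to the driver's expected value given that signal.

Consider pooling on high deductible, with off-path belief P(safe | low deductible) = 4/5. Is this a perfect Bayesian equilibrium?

No

At the pooled signal (high deductible) the insurer holds the prior 1/5 and pays 1/5·141 + 4/5·36 = 57. Off-path (low deductible) belief 4/5 gives 4/5·141 + 1/5·36 = 120.
Safe: high deductible gives 57 − 64 = -7; low deductible gives 120 − 26 = 94. Deviates. ✗
Risky: high deductible gives 57 − 186 = -129; low deductible gives 120 − 23 = 97. Deviates. ✗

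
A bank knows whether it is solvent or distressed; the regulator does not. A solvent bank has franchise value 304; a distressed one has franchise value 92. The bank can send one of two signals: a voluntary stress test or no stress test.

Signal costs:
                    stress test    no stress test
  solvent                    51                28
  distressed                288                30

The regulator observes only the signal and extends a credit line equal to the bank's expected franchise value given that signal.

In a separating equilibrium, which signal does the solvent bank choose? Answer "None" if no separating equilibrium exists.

stress test

Try solvent → stress test, distressed → no stress test:
  If types separate, stress test earns payment 304 and no stress test earns 92.
  Solvent: stress test gives 304 − 51 = 253; no stress test gives 92 − 28 = 64. No deviation. ✓
  Distressed: no stress test gives 92 − 30 = 62; stress test gives 304 − 288 = 16. No deviation. ✓
Both hold — the solvent type sends stress test.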